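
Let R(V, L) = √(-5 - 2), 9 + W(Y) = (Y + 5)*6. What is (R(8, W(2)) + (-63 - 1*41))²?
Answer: (104 - I*√7)² ≈ 10809.0 - 550.32*I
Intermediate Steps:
W(Y) = 21 + 6*Y (W(Y) = -9 + (Y + 5)*6 = -9 + (5 + Y)*6 = -9 + (30 + 6*Y) = 21 + 6*Y)
R(V, L) = I*√7 (R(V, L) = √(-7) = I*√7)
(R(8, W(2)) + (-63 - 1*41))² = (I*√7 + (-63 - 1*41))² = (I*√7 + (-63 - 41))² = (I*√7 - 104)² = (-104 + I*√7)²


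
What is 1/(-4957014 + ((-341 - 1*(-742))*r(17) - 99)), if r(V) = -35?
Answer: -1/4971148 ≈ -2.0116e-7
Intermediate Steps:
1/(-4957014 + ((-341 - 1*(-742))*r(17) - 99)) = 1/(-4957014 + ((-341 - 1*(-742))*(-35) - 99)) = 1/(-4957014 + ((-341 + 742)*(-35) - 99)) = 1/(-4957014 + (401*(-35) - 99)) = 1/(-4957014 + (-14035 - 99)) = 1/(-4957014 - 14134) = 1/(-4971148) = -1/4971148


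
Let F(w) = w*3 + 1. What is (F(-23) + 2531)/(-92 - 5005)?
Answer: -821/1699 ≈ -0.48323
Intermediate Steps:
F(w) = 1 + 3*w (F(w) = 3*w + 1 = 1 + 3*w)
(F(-23) + 2531)/(-92 - 5005) = ((1 + 3*(-23)) + 2531)/(-92 - 5005) = ((1 - 69) + 2531)/(-5097) = (-68 + 2531)*(-1/5097) = 2463*(-1/5097) = -821/1699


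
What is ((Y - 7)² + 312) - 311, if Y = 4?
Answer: 10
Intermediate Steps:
((Y - 7)² + 312) - 311 = ((4 - 7)² + 312) - 311 = ((-3)² + 312) - 311 = (9 + 312) - 311 = 321 - 311 = 10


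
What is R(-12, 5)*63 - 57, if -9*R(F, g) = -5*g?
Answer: 118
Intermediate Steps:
R(F, g) = 5*g/9 (R(F, g) = -(-5)*g/9 = 5*g/9)
R(-12, 5)*63 - 57 = ((5/9)*5)*63 - 57 = (25/9)*63 - 57 = 175 - 57 = 118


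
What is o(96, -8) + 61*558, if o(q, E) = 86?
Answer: 34124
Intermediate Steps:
o(96, -8) + 61*558 = 86 + 61*558 = 86 + 34038 = 34124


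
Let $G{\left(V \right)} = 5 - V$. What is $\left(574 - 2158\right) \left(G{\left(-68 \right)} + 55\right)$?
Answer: $-202752$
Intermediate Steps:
$\left(574 - 2158\right) \left(G{\left(-68 \right)} + 55\right) = \left(574 - 2158\right) \left(\left(5 - -68\right) + 55\right) = - 1584 \left(\left(5 + 68\right) + 55\right) = - 1584 \left(73 + 55\right) = \left(-1584\right) 128 = -202752$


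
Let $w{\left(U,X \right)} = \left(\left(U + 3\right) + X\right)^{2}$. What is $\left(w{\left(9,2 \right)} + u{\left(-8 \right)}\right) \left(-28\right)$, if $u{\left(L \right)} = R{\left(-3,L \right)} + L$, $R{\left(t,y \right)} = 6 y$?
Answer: $-3920$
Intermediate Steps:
$w{\left(U,X \right)} = \left(3 + U + X\right)^{2}$ ($w{\left(U,X \right)} = \left(\left(3 + U\right) + X\right)^{2} = \left(3 + U + X\right)^{2}$)
$u{\left(L \right)} = 7 L$ ($u{\left(L \right)} = 6 L + L = 7 L$)
$\left(w{\left(9,2 \right)} + u{\left(-8 \right)}\right) \left(-28\right) = \left(\left(3 + 9 + 2\right)^{2} + 7 \left(-8\right)\right) \left(-28\right) = \left(14^{2} - 56\right) \left(-28\right) = \left(196 - 56\right) \left(-28\right) = 140 \left(-28\right) = -3920$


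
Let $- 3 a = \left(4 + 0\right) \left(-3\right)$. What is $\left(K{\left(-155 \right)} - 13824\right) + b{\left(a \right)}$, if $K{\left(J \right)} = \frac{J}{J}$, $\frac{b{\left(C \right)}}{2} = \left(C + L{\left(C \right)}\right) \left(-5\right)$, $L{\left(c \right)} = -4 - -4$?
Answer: $-13863$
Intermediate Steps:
$L{\left(c \right)} = 0$ ($L{\left(c \right)} = -4 + 4 = 0$)
$a = 4$ ($a = - \frac{\left(4 + 0\right) \left(-3\right)}{3} = - \frac{4 \left(-3\right)}{3} = \left(- \frac{1}{3}\right) \left(-12\right) = 4$)
$b{\left(C \right)} = - 10 C$ ($b{\left(C \right)} = 2 \left(C + 0\right) \left(-5\right) = 2 C \left(-5\right) = 2 \left(- 5 C\right) = - 10 C$)
$K{\left(J \right)} = 1$
$\left(K{\left(-155 \right)} - 13824\right) + b{\left(a \right)} = \left(1 - 13824\right) - 40 = -13823 - 40 = -13863$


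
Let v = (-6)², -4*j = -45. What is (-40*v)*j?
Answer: -16200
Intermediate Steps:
j = 45/4 (j = -¼*(-45) = 45/4 ≈ 11.250)
v = 36
(-40*v)*j = -40*36*(45/4) = -1440*45/4 = -16200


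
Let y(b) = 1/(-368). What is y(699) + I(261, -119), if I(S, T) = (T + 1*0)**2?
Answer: 5211247/368 ≈ 14161.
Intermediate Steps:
I(S, T) = T**2 (I(S, T) = (T + 0)**2 = T**2)
y(b) = -1/368
y(699) + I(261, -119) = -1/368 + (-119)**2 = -1/368 + 14161 = 5211247/368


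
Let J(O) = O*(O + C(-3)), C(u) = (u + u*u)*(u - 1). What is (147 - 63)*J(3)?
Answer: -5292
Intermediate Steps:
C(u) = (-1 + u)*(u + u²) (C(u) = (u + u²)*(-1 + u) = (-1 + u)*(u + u²))
J(O) = O*(-24 + O) (J(O) = O*(O + ((-3)³ - 1*(-3))) = O*(O + (-27 + 3)) = O*(O - 24) = O*(-24 + O))
(147 - 63)*J(3) = (147 - 63)*(3*(-24 + 3)) = 84*(3*(-21)) = 84*(-63) = -5292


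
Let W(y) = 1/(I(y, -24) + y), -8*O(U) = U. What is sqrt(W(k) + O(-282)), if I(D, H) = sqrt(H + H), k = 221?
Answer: sqrt((31165 + 564*I*sqrt(3))/(221 + 4*I*sqrt(3)))/2 ≈ 5.9376 - 1.1934e-5*I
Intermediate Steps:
O(U) = -U/8
I(D, H) = sqrt(2)*sqrt(H) (I(D, H) = sqrt(2*H) = sqrt(2)*sqrt(H))
W(y) = 1/(y + 4*I*sqrt(3)) (W(y) = 1/(sqrt(2)*sqrt(-24) + y) = 1/(sqrt(2)*(2*I*sqrt(6)) + y) = 1/(4*I*sqrt(3) + y) = 1/(y + 4*I*sqrt(3)))
sqrt(W(k) + O(-282)) = sqrt(1/(221 + 4*I*sqrt(3)) - 1/8*(-282)) = sqrt(1/(221 + 4*I*sqrt(3)) + 141/4) = sqrt(141/4 + 1/(221 + 4*I*sqrt(3)))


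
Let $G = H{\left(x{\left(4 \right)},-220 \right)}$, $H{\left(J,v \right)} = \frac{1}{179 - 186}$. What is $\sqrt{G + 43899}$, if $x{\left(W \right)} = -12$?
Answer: $\frac{2 \sqrt{537761}}{7} \approx 209.52$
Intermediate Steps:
$H{\left(J,v \right)} = - \frac{1}{7}$ ($H{\left(J,v \right)} = \frac{1}{-7} = - \frac{1}{7}$)
$G = - \frac{1}{7} \approx -0.14286$
$\sqrt{G + 43899} = \sqrt{- \frac{1}{7} + 43899} = \sqrt{\frac{307292}{7}} = \frac{2 \sqrt{537761}}{7}$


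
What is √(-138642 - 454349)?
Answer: I*√592991 ≈ 770.06*I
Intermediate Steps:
√(-138642 - 454349) = √(-592991) = I*√592991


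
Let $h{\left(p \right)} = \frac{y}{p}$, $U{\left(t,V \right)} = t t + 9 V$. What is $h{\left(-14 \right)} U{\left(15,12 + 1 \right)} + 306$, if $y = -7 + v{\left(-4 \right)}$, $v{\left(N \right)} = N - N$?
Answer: $477$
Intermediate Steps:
$v{\left(N \right)} = 0$
$y = -7$ ($y = -7 + 0 = -7$)
$U{\left(t,V \right)} = t^{2} + 9 V$
$h{\left(p \right)} = - \frac{7}{p}$
$h{\left(-14 \right)} U{\left(15,12 + 1 \right)} + 306 = - \frac{7}{-14} \left(15^{2} + 9 \left(12 + 1\right)\right) + 306 = \left(-7\right) \left(- \frac{1}{14}\right) \left(225 + 9 \cdot 13\right) + 306 = \frac{225 + 117}{2} + 306 = \frac{1}{2} \cdot 342 + 306 = 171 + 306 = 477$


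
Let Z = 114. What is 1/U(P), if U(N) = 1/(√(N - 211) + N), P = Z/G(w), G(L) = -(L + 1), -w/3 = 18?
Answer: 114/53 + I*√586657/53 ≈ 2.1509 + 14.452*I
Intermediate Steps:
w = -54 (w = -3*18 = -54)
G(L) = -1 - L (G(L) = -(1 + L) = -1 - L)
P = 114/53 (P = 114/(-1 - 1*(-54)) = 114/(-1 + 54) = 114/53 ≈ 2.1509)
U(N) = 1/(N + √(-211 + N)) (U(N) = 1/(√(-211 + N) + N) = 1/(N + √(-211 + N)))
1/U(P) = 1/(1/(114/53 + √(-211 + 114/53))) = 1/(1/(114/53 + √(-11069/53))) = 1/(1/(114/53 + I*√586657/53)) = 114/53 + I*√586657/53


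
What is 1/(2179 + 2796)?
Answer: 1/4975 ≈ 0.00020101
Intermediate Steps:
1/(2179 + 2796) = 1/4975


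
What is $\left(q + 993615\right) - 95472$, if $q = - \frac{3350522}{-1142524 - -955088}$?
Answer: $\frac{84173840935}{93718} \approx 8.9816 \cdot 10^{5}$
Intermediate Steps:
$q = \frac{1675261}{93718}$ ($q = - \frac{3350522}{-1142524 + 955088} = - \frac{3350522}{-187436} = \left(-3350522\right) \left(- \frac{1}{187436}\right) = \frac{1675261}{93718} \approx 17.876$)
$\left(q + 993615\right) - 95472 = \left(\frac{1675261}{93718} + 993615\right) - 95472 = \frac{93121285831}{93718} - 95472 = \frac{84173840935}{93718}$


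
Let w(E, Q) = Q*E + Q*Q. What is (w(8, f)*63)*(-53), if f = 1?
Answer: -30051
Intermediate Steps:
w(E, Q) = Q**2 + E*Q (w(E, Q) = E*Q + Q**2 = Q**2 + E*Q)
(w(8, f)*63)*(-53) = ((1*(8 + 1))*63)*(-53) = ((1*9)*63)*(-53) = (9*63)*(-53) = 567*(-53) = -30051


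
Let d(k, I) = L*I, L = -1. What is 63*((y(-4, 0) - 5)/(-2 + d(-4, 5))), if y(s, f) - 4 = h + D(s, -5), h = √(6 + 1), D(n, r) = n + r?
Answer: 90 - 9*√7 ≈ 66.188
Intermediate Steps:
d(k, I) = -I
h = √7 ≈ 2.6458
y(s, f) = -1 + s + √7 (y(s, f) = 4 + (√7 + (s - 5)) = 4 + (√7 + (-5 + s)) = 4 + (-5 + s + √7) = -1 + s + √7)
63*((y(-4, 0) - 5)/(-2 + d(-4, 5))) = 63*(((-1 - 4 + √7) - 5)/(-2 - 1*5)) = 63*(((-5 + √7) - 5)/(-2 - 5)) = 63*((-10 + √7)/(-7)) = 63*((-10 + √7)*(-⅐)) = 63*(10/7 - √7/7) = 90 - 9*√7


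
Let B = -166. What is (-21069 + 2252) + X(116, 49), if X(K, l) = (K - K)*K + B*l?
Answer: -26951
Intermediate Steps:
X(K, l) = -166*l (X(K, l) = (K - K)*K - 166*l = 0*K - 166*l = 0 - 166*l = -166*l)
(-21069 + 2252) + X(116, 49) = (-21069 + 2252) - 166*49 = -18817 - 8134 = -26951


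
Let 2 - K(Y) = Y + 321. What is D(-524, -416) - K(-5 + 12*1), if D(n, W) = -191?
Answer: 135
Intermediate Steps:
K(Y) = -319 - Y (K(Y) = 2 - (Y + 321) = 2 - (321 + Y) = 2 + (-321 - Y) = -319 - Y)
D(-524, -416) - K(-5 + 12*1) = -191 - (-319 - (-5 + 12*1)) = -191 - (-319 - (-5 + 12)) = -191 - (-319 - 1*7) = -191 - (-319 - 7) = -191 - 1*(-326) = -191 + 326 = 135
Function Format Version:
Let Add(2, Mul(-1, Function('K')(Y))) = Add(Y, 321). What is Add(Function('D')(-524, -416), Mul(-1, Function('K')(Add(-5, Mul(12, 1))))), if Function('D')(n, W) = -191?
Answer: 135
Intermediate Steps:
Function('K')(Y) = Add(-319, Mul(-1, Y)) (Function('K')(Y) = Add(2, Mul(-1, Add(Y, 321))) = Add(2, Mul(-1, Add(321, Y))) = Add(2, Add(-321, Mul(-1, Y))) = Add(-319, Mul(-1, Y)))
Add(Function('D')(-524, -416), Mul(-1, Function('K')(Add(-5, Mul(12, 1))))) = Add(-191, Mul(-1, Add(-319, Mul(-1, Add(-5, Mul(12, 1)))))) = Add(-191, Mul(-1, Add(-319, Mul(-1, Add(-5, 12))))) = Add(-191, Mul(-1, Add(-319, Mul(-1, 7)))) = Add(-191, Mul(-1, Add(-319, -7))) = Add(-191, Mul(-1, -326)) = Add(-191, 326) = 135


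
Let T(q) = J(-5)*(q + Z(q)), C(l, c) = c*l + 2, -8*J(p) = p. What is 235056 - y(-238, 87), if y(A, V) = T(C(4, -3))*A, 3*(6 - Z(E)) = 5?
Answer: 2810557/12 ≈ 2.3421e+5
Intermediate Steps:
J(p) = -p/8
C(l, c) = 2 + c*l
Z(E) = 13/3 (Z(E) = 6 - ⅓*5 = 6 - 5/3 = 13/3)
T(q) = 65/24 + 5*q/8 (T(q) = (-⅛*(-5))*(q + 13/3) = 5*(13/3 + q)/8 = 65/24 + 5*q/8)
y(A, V) = -85*A/24 (y(A, V) = (65/24 + 5*(2 - 3*4)/8)*A = (65/24 + 5*(2 - 12)/8)*A = (65/24 + (5/8)*(-10))*A = (65/24 - 25/4)*A = -85*A/24)
235056 - y(-238, 87) = 235056 - (-85)*(-238)/24 = 235056 - 1*10115/12 = 235056 - 10115/12 = 2810557/12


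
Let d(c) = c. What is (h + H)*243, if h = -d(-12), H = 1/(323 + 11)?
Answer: 974187/334 ≈ 2916.7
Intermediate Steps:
H = 1/334 ≈ 0.0029940
h = 12 (h = -1*(-12) = 12)
(h + H)*243 = (12 + 1/334)*243 = (4009/334)*243 = 974187/334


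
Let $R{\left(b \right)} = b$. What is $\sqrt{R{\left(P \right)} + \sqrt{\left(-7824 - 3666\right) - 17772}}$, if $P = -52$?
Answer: $\sqrt{-52 + i \sqrt{29262}} \approx 7.9621 + 10.742 i$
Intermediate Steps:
$\sqrt{R{\left(P \right)} + \sqrt{\left(-7824 - 3666\right) - 17772}} = \sqrt{-52 + \sqrt{\left(-7824 - 3666\right) - 17772}} = \sqrt{-52 + \sqrt{-11490 - 17772}} = \sqrt{-52 + \sqrt{-29262}} = \sqrt{-52 + i \sqrt{29262}}$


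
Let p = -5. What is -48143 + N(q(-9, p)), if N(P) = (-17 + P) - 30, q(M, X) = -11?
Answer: -48201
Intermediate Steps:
N(P) = -47 + P
-48143 + N(q(-9, p)) = -48143 + (-47 - 11) = -48143 - 58 = -48201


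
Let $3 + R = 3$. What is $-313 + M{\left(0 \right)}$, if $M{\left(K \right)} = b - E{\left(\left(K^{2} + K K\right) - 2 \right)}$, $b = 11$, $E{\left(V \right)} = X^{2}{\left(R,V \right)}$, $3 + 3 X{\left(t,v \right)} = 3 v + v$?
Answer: $- \frac{2839}{9} \approx -315.44$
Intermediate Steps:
$R = 0$ ($R = -3 + 3 = 0$)
$X{\left(t,v \right)} = -1 + \frac{4 v}{3}$ ($X{\left(t,v \right)} = -1 + \frac{3 v + v}{3} = -1 + \frac{4 v}{3}$)
$E{\left(V \right)} = \left(-1 + \frac{4 V}{3}\right)^{2}$
$M{\left(K \right)} = 11 - \frac{\left(-11 + 8 K^{2}\right)^{2}}{9}$ ($M{\left(K \right)} = 11 - \frac{\left(-3 + 4 \left(\left(K^{2} + K K\right) - 2\right)\right)^{2}}{9} = 11 - \frac{\left(-3 + 4 \left(\left(K^{2} + K^{2}\right) - 2\right)\right)^{2}}{9} = 11 - \frac{\left(-3 + 4 \left(2 K^{2} - 2\right)\right)^{2}}{9} = 11 - \frac{\left(-3 + 4 \left(-2 + 2 K^{2}\right)\right)^{2}}{9} = 11 - \frac{\left(-3 + \left(-8 + 8 K^{2}\right)\right)^{2}}{9} = 11 - \frac{\left(-11 + 8 K^{2}\right)^{2}}{9}$)
$-313 + M{\left(0 \right)} = -313 + \left(11 - \frac{\left(-11 + 8 \cdot 0^{2}\right)^{2}}{9}\right) = -313 + \left(11 - \frac{\left(-11 + 8 \cdot 0\right)^{2}}{9}\right) = -313 + \left(11 - \frac{\left(-11 + 0\right)^{2}}{9}\right) = -313 + \left(11 - \frac{\left(-11\right)^{2}}{9}\right) = -313 + \left(11 - \frac{121}{9}\right) = -313 - \frac{22}{9} = - \frac{2839}{9}$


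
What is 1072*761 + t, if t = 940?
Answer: 816732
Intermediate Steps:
1072*761 + t = 1072*761 + 940 = 815792 + 940 = 816732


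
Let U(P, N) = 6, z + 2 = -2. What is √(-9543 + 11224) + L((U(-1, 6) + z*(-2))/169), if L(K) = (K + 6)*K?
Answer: 1185393/28561 ≈ 41.504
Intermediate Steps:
z = -4 (z = -2 - 2 = -4)
L(K) = K*(6 + K) (L(K) = (6 + K)*K = K*(6 + K))
√(-9543 + 11224) + L((U(-1, 6) + z*(-2))/169) = √(-9543 + 11224) + ((6 - 4*(-2))/169)*(6 + (6 - 4*(-2))/169) = √1681 + ((6 + 8)*(1/169))*(6 + (6 + 8)*(1/169)) = 41 + (14*(1/169))*(6 + 14*(1/169)) = 41 + 14*(6 + 14/169)/169 = 41 + (14/169)*(1028/169) = 41 + 14392/28561 = 1185393/28561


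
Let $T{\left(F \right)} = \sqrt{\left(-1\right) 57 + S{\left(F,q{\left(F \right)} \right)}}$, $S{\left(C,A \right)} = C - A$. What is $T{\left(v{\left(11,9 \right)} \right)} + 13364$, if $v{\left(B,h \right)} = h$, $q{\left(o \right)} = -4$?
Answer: $13364 + 2 i \sqrt{11} \approx 13364.0 + 6.6332 i$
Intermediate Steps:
$T{\left(F \right)} = \sqrt{-53 + F}$ ($T{\left(F \right)} = \sqrt{\left(-1\right) 57 + \left(F - -4\right)} = \sqrt{-57 + \left(F + 4\right)} = \sqrt{-57 + \left(4 + F\right)} = \sqrt{-53 + F}$)
$T{\left(v{\left(11,9 \right)} \right)} + 13364 = \sqrt{-53 + 9} + 13364 = \sqrt{-44} + 13364 = 2 i \sqrt{11} + 13364 = 13364 + 2 i \sqrt{11}$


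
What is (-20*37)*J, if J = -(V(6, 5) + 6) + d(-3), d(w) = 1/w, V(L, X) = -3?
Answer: 7400/3 ≈ 2466.7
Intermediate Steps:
J = -10/3 (J = -(-3 + 6) + 1/(-3) = -1*3 - 1/3 = -3 - 1/3 = -10/3 ≈ -3.3333)
(-20*37)*J = -20*37*(-10/3) = -740*(-10/3) = 7400/3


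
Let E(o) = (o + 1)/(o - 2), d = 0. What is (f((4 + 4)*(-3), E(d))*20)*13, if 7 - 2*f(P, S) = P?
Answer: 4030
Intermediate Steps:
E(o) = (1 + o)/(-2 + o)
f(P, S) = 7/2 - P/2
(f((4 + 4)*(-3), E(d))*20)*13 = ((7/2 - (4 + 4)*(-3)/2)*20)*13 = ((7/2 - 4*(-3))*20)*13 = ((7/2 - ½*(-24))*20)*13 = ((7/2 + 12)*20)*13 = ((31/2)*20)*13 = 310*13 = 4030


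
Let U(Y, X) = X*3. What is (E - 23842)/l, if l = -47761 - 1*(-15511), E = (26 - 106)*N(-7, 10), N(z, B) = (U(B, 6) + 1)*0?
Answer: 11921/16125 ≈ 0.73929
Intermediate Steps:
U(Y, X) = 3*X
N(z, B) = 0 (N(z, B) = (3*6 + 1)*0 = (18 + 1)*0 = 19*0 = 0)
E = 0 (E = (26 - 106)*0 = -80*0 = 0)
l = -32250 (l = -47761 + 15511 = -32250)
(E - 23842)/l = (0 - 23842)/(-32250) = -23842*(-1/32250) = 11921/16125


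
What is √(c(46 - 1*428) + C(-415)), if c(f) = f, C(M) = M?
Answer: I*√797 ≈ 28.231*I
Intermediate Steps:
√(c(46 - 1*428) + C(-415)) = √((46 - 1*428) - 415) = √((46 - 428) - 415) = √(-382 - 415) = √(-797) = I*√797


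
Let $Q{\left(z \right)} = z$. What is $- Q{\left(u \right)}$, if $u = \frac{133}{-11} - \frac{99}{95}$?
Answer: $\frac{13724}{1045} \approx 13.133$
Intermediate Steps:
$u = - \frac{13724}{1045}$ ($u = 133 \left(- \frac{1}{11}\right) - \frac{99}{95} = - \frac{133}{11} - \frac{99}{95} = - \frac{13724}{1045} \approx -13.133$)
$- Q{\left(u \right)} = \left(-1\right) \left(- \frac{13724}{1045}\right) = \frac{13724}{1045}$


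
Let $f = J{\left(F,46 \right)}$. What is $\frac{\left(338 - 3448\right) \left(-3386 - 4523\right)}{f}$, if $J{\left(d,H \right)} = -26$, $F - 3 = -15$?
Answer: $- \frac{12298495}{13} \approx -9.4604 \cdot 10^{5}$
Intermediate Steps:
$F = -12$ ($F = 3 - 15 = -12$)
$f = -26$
$\frac{\left(338 - 3448\right) \left(-3386 - 4523\right)}{f} = \frac{\left(338 - 3448\right) \left(-3386 - 4523\right)}{-26} = \left(-3110\right) \left(-7909\right) \left(- \frac{1}{26}\right) = 24596990 \left(- \frac{1}{26}\right) = - \frac{12298495}{13}$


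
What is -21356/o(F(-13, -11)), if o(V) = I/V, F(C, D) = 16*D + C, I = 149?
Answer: 4036284/149 ≈ 27089.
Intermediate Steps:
F(C, D) = C + 16*D
o(V) = 149/V
-21356/o(F(-13, -11)) = -21356/(149/(-13 + 16*(-11))) = -21356/(149/(-13 - 176)) = -21356/(149/(-189)) = -21356/(149*(-1/189)) = -21356/(-149/189) = -21356*(-189/149) = 4036284/149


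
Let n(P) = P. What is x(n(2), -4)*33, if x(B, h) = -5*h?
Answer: 660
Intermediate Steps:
x(n(2), -4)*33 = -5*(-4)*33 = 20*33 = 660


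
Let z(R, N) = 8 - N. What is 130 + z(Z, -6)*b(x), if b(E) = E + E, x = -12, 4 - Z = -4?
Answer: -206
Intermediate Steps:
Z = 8 (Z = 4 - 1*(-4) = 4 + 4 = 8)
b(E) = 2*E
130 + z(Z, -6)*b(x) = 130 + (8 - 1*(-6))*(2*(-12)) = 130 + (8 + 6)*(-24) = 130 + 14*(-24) = 130 - 336 = -206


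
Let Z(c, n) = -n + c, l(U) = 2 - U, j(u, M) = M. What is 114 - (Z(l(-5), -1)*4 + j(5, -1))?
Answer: 83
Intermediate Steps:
Z(c, n) = c - n
114 - (Z(l(-5), -1)*4 + j(5, -1)) = 114 - (((2 - 1*(-5)) - 1*(-1))*4 - 1) = 114 - (((2 + 5) + 1)*4 - 1) = 114 - ((7 + 1)*4 - 1) = 114 - (8*4 - 1) = 114 - (32 - 1) = 114 - 1*31 = 114 - 31 = 83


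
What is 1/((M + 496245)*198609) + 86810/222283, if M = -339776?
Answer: 2697720722441293/6907700210770743 ≈ 0.39054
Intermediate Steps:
1/((M + 496245)*198609) + 86810/222283 = 1/((-339776 + 496245)*198609) + 86810/222283 = (1/198609)/156469 + 86810*(1/222283) = (1/156469)*(1/198609) + 86810/222283 = 1/31076151621 + 86810/222283 = 2697720722441293/6907700210770743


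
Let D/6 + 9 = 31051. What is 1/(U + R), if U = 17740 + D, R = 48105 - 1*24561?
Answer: 1/227536 ≈ 4.3949e-6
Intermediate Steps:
R = 23544 (R = 48105 - 24561 = 23544)
D = 186252 (D = -54 + 6*31051 = -54 + 186306 = 186252)
U = 203992 (U = 17740 + 186252 = 203992)
1/(U + R) = 1/(203992 + 23544) = 1/227536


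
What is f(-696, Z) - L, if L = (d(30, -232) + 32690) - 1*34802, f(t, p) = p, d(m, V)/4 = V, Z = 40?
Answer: 3080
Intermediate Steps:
d(m, V) = 4*V
L = -3040 (L = (4*(-232) + 32690) - 1*34802 = (-928 + 32690) - 34802 = 31762 - 34802 = -3040)
f(-696, Z) - L = 40 - 1*(-3040) = 40 + 3040 = 3080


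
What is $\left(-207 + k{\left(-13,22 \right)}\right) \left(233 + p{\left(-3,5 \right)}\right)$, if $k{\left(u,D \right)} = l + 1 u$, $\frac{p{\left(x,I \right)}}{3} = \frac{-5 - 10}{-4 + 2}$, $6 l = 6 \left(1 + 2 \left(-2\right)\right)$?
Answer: $- \frac{113953}{2} \approx -56977.0$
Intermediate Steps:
$l = -3$ ($l = \frac{6 \left(1 + 2 \left(-2\right)\right)}{6} = \frac{6 \left(1 - 4\right)}{6} = \frac{6 \left(-3\right)}{6} = \frac{1}{6} \left(-18\right) = -3$)
$p{\left(x,I \right)} = \frac{45}{2}$ ($p{\left(x,I \right)} = 3 \frac{-5 - 10}{-4 + 2} = 3 \left(- \frac{15}{-2}\right) = 3 \left(\left(-15\right) \left(- \frac{1}{2}\right)\right) = 3 \cdot \frac{15}{2} = \frac{45}{2}$)
$k{\left(u,D \right)} = -3 + u$ ($k{\left(u,D \right)} = -3 + 1 u = -3 + u$)
$\left(-207 + k{\left(-13,22 \right)}\right) \left(233 + p{\left(-3,5 \right)}\right) = \left(-207 - 16\right) \left(233 + \frac{45}{2}\right) = \left(-207 - 16\right) \frac{511}{2} = \left(-223\right) \frac{511}{2} = - \frac{113953}{2}$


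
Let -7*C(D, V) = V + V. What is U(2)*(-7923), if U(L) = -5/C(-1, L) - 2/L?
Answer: -245613/4 ≈ -61403.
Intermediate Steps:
C(D, V) = -2*V/7 (C(D, V) = -(V + V)/7 = -2*V/7)
U(L) = 31/(2*L) (U(L) = -5*(-7/(2*L)) - 2/L = -(-35)/(2*L) - 2/L = 35/(2*L) - 2/L = 31/(2*L))
U(2)*(-7923) = ((31/2)/2)*(-7923) = ((31/2)*(½))*(-7923) = (31/4)*(-7923) = -245613/4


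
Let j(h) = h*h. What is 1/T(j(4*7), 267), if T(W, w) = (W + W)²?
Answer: 1/2458624 ≈ 4.0673e-7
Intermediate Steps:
j(h) = h²
T(W, w) = 4*W² (T(W, w) = (2*W)² = 4*W²)
1/T(j(4*7), 267) = 1/(4*((4*7)²)²) = 1/(4*(28²)²) = 1/(4*784²) = 1/(4*614656) = 1/2458624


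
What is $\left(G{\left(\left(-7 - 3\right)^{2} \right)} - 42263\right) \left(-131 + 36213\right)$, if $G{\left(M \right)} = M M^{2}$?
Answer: $34557066434$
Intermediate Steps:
$G{\left(M \right)} = M^{3}$
$\left(G{\left(\left(-7 - 3\right)^{2} \right)} - 42263\right) \left(-131 + 36213\right) = \left(\left(\left(-7 - 3\right)^{2}\right)^{3} - 42263\right) \left(-131 + 36213\right) = \left(\left(\left(-10\right)^{2}\right)^{3} - 42263\right) 36082 = \left(100^{3} - 42263\right) 36082 = \left(1000000 - 42263\right) 36082 = 957737 \cdot 36082 = 34557066434$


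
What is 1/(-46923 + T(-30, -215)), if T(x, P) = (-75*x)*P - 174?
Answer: -1/530847 ≈ -1.8838e-6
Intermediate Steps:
T(x, P) = -174 - 75*P*x (T(x, P) = -75*P*x - 174 = -174 - 75*P*x)
1/(-46923 + T(-30, -215)) = 1/(-46923 + (-174 - 75*(-215)*(-30))) = 1/(-46923 + (-174 - 483750)) = 1/(-46923 - 483924) = 1/(-530847) = -1/530847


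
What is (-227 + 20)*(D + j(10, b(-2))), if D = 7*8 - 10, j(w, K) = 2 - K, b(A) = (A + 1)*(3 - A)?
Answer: -10971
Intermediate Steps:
b(A) = (1 + A)*(3 - A)
D = 46 (D = 56 - 10 = 46)
(-227 + 20)*(D + j(10, b(-2))) = (-227 + 20)*(46 + (2 - (3 - 1*(-2)² + 2*(-2)))) = -207*(46 + (2 - (3 - 1*4 - 4))) = -207*(46 + (2 - (3 - 4 - 4))) = -207*(46 + (2 - 1*(-5))) = -207*(46 + (2 + 5)) = -207*(46 + 7) = -207*53 = -10971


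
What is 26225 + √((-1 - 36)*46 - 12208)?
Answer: 26225 + I*√13910 ≈ 26225.0 + 117.94*I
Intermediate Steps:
26225 + √((-1 - 36)*46 - 12208) = 26225 + √(-37*46 - 12208) = 26225 + √(-1702 - 12208) = 26225 + √(-13910) = 26225 + I*√13910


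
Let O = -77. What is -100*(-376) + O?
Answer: 37523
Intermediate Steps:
-100*(-376) + O = -100*(-376) - 77 = 37600 - 77 = 37523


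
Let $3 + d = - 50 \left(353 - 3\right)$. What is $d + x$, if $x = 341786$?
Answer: $324283$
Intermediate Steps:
$d = -17503$ ($d = -3 - 50 \left(353 - 3\right) = -3 - 17500 = -17503$)
$d + x = -17503 + 341786 = 324283$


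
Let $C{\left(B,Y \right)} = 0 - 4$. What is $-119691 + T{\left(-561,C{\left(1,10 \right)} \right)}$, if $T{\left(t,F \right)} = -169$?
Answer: $-119860$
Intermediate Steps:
$C{\left(B,Y \right)} = -4$ ($C{\left(B,Y \right)} = 0 - 4 = -4$)
$-119691 + T{\left(-561,C{\left(1,10 \right)} \right)} = -119691 - 169 = -119860$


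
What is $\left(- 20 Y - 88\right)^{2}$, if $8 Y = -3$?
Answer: $\frac{25921}{4} \approx 6480.3$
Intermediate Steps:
$Y = - \frac{3}{8}$ ($Y = \frac{1}{8} \left(-3\right) = - \frac{3}{8} \approx -0.375$)
$\left(- 20 Y - 88\right)^{2} = \left(\left(-20\right) \left(- \frac{3}{8}\right) - 88\right)^{2} = \left(\frac{15}{2} - 88\right)^{2} = \left(- \frac{161}{2}\right)^{2} = \frac{25921}{4}$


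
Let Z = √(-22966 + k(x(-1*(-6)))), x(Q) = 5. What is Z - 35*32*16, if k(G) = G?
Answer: -17920 + I*√22961 ≈ -17920.0 + 151.53*I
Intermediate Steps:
Z = I*√22961 (Z = √(-22966 + 5) = √(-22961) = I*√22961 ≈ 151.53*I)
Z - 35*32*16 = I*√22961 - 35*32*16 = I*√22961 - 1120*16 = I*√22961 - 17920 = -17920 + I*√22961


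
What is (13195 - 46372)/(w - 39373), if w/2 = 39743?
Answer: -11059/13371 ≈ -0.82709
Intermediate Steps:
w = 79486 (w = 2*39743 = 79486)
(13195 - 46372)/(w - 39373) = (13195 - 46372)/(79486 - 39373) = -33177/40113 = -33177*1/40113 = -11059/13371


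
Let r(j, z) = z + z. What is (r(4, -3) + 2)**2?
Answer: 16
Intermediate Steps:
r(j, z) = 2*z
(r(4, -3) + 2)**2 = (2*(-3) + 2)**2 = (-6 + 2)**2 = (-4)**2 = 16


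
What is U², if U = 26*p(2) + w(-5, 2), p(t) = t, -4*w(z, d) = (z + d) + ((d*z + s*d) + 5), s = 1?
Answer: 11449/4 ≈ 2862.3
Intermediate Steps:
w(z, d) = -5/4 - d/2 - z/4 - d*z/4 (w(z, d) = -((z + d) + ((d*z + 1*d) + 5))/4 = -((d + z) + ((d*z + d) + 5))/4 = -((d + z) + ((d + d*z) + 5))/4 = -((d + z) + (5 + d + d*z))/4 = -(5 + z + 2*d + d*z)/4 = -5/4 - d/2 - z/4 - d*z/4)
U = 107/2 (U = 26*2 + (-5/4 - ½*2 - ¼*(-5) - ¼*2*(-5)) = 52 + (-5/4 - 1 + 5/4 + 5/2) = 52 + 3/2 = 107/2 ≈ 53.500)
U² = (107/2)² = 11449/4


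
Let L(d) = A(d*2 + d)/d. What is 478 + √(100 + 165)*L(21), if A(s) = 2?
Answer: 478 + 2*√265/21 ≈ 479.55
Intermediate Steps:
L(d) = 2/d
478 + √(100 + 165)*L(21) = 478 + √(100 + 165)*(2/21) = 478 + √265*(2*(1/21)) = 478 + √265*(2/21) = 478 + 2*√265/21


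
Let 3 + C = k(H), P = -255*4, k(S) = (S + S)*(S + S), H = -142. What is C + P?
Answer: 79633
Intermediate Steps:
k(S) = 4*S**2 (k(S) = (2*S)*(2*S) = 4*S**2)
P = -1020
C = 80653 (C = -3 + 4*(-142)**2 = -3 + 4*20164 = -3 + 80656 = 80653)
C + P = 80653 - 1020 = 79633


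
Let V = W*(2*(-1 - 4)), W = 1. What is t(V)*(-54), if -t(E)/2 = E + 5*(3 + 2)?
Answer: 1620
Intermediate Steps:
V = -10 (V = 1*(2*(-1 - 4)) = 1*(2*(-5)) = 1*(-10) = -10)
t(E) = -50 - 2*E (t(E) = -2*(E + 5*(3 + 2)) = -2*(E + 5*5) = -2*(E + 25) = -2*(25 + E) = -50 - 2*E)
t(V)*(-54) = (-50 - 2*(-10))*(-54) = (-50 + 20)*(-54) = -30*(-54) = 1620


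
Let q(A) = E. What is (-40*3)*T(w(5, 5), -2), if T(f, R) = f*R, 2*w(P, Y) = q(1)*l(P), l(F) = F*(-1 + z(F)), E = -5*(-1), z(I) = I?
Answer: 12000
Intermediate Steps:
E = 5
q(A) = 5
l(F) = F*(-1 + F)
w(P, Y) = 5*P*(-1 + P)/2 (w(P, Y) = (5*(P*(-1 + P)))/2 = (5*P*(-1 + P))/2 = 5*P*(-1 + P)/2)
T(f, R) = R*f
(-40*3)*T(w(5, 5), -2) = (-40*3)*(-5*5*(-1 + 5)) = (-10*12)*(-5*5*4) = -(-240)*50 = -120*(-100) = 12000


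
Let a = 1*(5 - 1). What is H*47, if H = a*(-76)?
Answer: -14288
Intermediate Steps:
a = 4 (a = 1*4 = 4)
H = -304 (H = 4*(-76) = -304)
H*47 = -304*47 = -14288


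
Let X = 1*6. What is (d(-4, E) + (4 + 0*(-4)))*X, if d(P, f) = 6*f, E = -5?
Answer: -156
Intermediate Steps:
X = 6
(d(-4, E) + (4 + 0*(-4)))*X = (6*(-5) + (4 + 0*(-4)))*6 = (-30 + (4 + 0))*6 = (-30 + 4)*6 = -26*6 = -156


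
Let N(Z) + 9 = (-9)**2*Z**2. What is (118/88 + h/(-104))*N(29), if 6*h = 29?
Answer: 1146165/13 ≈ 88167.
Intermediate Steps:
h = 29/6 (h = (1/6)*29 = 29/6 ≈ 4.8333)
N(Z) = -9 + 81*Z**2 (N(Z) = -9 + (-9)**2*Z**2 = -9 + 81*Z**2)
(118/88 + h/(-104))*N(29) = (118/88 + (29/6)/(-104))*(-9 + 81*29**2) = (118*(1/88) + (29/6)*(-1/104))*(-9 + 81*841) = (59/44 - 29/624)*(-9 + 68121) = (8885/6864)*68112 = 1146165/13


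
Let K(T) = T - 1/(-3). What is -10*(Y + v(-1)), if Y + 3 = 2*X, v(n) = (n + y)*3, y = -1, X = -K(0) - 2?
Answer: 410/3 ≈ 136.67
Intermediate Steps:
K(T) = ⅓ + T (K(T) = T - 1*(-⅓) = T + ⅓ = ⅓ + T)
X = -7/3 (X = -(⅓ + 0) - 2 = -1*⅓ - 2 = -⅓ - 2 = -7/3 ≈ -2.3333)
v(n) = -3 + 3*n (v(n) = (n - 1)*3 = (-1 + n)*3 = -3 + 3*n)
Y = -23/3 (Y = -3 + 2*(-7/3) = -3 - 14/3 = -23/3 ≈ -7.6667)
-10*(Y + v(-1)) = -10*(-23/3 + (-3 + 3*(-1))) = -10*(-23/3 + (-3 - 3)) = -10*(-23/3 - 6) = -10*(-41/3) = 410/3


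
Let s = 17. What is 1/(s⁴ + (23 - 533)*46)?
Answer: 1/60061 ≈ 1.6650e-5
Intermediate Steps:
1/(s⁴ + (23 - 533)*46) = 1/(17⁴ + (23 - 533)*46) = 1/(83521 - 510*46) = 1/(83521 - 23460) = 1/60061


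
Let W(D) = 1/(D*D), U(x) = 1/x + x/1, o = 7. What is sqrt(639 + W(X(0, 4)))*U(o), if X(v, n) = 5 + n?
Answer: 200*sqrt(3235)/63 ≈ 180.56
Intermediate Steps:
U(x) = x + 1/x (U(x) = 1/x + x*1 = 1/x + x = x + 1/x)
W(D) = D**(-2)
sqrt(639 + W(X(0, 4)))*U(o) = sqrt(639 + (5 + 4)**(-2))*(7 + 1/7) = sqrt(639 + 9**(-2))*(7 + 1/7) = sqrt(639 + 1/81)*(50/7) = sqrt(51760/81)*(50/7) = (4*sqrt(3235)/9)*(50/7) = 200*sqrt(3235)/63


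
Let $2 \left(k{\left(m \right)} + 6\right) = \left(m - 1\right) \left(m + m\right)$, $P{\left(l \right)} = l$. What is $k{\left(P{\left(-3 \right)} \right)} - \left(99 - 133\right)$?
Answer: $40$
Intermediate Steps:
$k{\left(m \right)} = -6 + m \left(-1 + m\right)$ ($k{\left(m \right)} = -6 + \frac{\left(m - 1\right) \left(m + m\right)}{2} = -6 + \frac{\left(-1 + m\right) 2 m}{2} = -6 + \frac{2 m \left(-1 + m\right)}{2} = -6 + m \left(-1 + m\right)$)
$k{\left(P{\left(-3 \right)} \right)} - \left(99 - 133\right) = \left(-6 + \left(-3\right)^{2} - -3\right) - \left(99 - 133\right) = \left(-6 + 9 + 3\right) - \left(99 - 133\right) = 6 - -34 = 6 + 34 = 40$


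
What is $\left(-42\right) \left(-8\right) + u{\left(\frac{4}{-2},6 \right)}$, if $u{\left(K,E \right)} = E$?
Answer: $342$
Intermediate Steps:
$\left(-42\right) \left(-8\right) + u{\left(\frac{4}{-2},6 \right)} = \left(-42\right) \left(-8\right) + 6 = 336 + 6 = 342$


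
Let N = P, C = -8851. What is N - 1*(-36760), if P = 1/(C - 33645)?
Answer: 1562152959/42496 ≈ 36760.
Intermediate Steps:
P = -1/42496 (P = 1/(-8851 - 33645) = 1/(-42496) = -1/42496 ≈ -2.3532e-5)
N = -1/42496 ≈ -2.3532e-5
N - 1*(-36760) = -1/42496 - 1*(-36760) = -1/42496 + 36760 = 1562152959/42496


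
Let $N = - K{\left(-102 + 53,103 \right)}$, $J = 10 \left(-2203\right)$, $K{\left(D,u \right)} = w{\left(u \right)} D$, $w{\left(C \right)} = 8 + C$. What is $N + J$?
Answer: $-16591$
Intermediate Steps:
$K{\left(D,u \right)} = D \left(8 + u\right)$ ($K{\left(D,u \right)} = \left(8 + u\right) D = D \left(8 + u\right)$)
$J = -22030$
$N = 5439$ ($N = - \left(-102 + 53\right) \left(8 + 103\right) = - \left(-49\right) 111 = \left(-1\right) \left(-5439\right) = 5439$)
$N + J = 5439 - 22030 = -16591$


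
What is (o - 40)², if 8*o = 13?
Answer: 94249/64 ≈ 1472.6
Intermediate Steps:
o = 13/8 (o = (⅛)*13 = 13/8 ≈ 1.6250)
(o - 40)² = (13/8 - 40)² = (-307/8)² = 94249/64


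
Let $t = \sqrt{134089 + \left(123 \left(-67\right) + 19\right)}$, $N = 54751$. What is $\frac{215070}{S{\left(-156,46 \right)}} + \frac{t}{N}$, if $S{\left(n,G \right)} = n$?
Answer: $- \frac{35845}{26} + \frac{\sqrt{125867}}{54751} \approx -1378.6$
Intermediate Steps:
$t = \sqrt{125867}$ ($t = \sqrt{134089 + \left(-8241 + 19\right)} = \sqrt{134089 - 8222} = \sqrt{125867} \approx 354.78$)
$\frac{215070}{S{\left(-156,46 \right)}} + \frac{t}{N} = \frac{215070}{-156} + \frac{\sqrt{125867}}{54751} = 215070 \left(- \frac{1}{156}\right) + \sqrt{125867} \cdot \frac{1}{54751} = - \frac{35845}{26} + \frac{\sqrt{125867}}{54751}$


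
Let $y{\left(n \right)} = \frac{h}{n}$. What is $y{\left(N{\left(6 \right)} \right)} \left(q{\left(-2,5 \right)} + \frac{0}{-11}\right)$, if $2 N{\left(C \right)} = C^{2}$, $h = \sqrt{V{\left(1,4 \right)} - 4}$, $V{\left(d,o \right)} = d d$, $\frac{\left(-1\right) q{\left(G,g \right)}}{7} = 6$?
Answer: $- \frac{7 i \sqrt{3}}{3} \approx - 4.0415 i$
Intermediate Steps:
$q{\left(G,g \right)} = -42$ ($q{\left(G,g \right)} = \left(-7\right) 6 = -42$)
$V{\left(d,o \right)} = d^{2}$
$h = i \sqrt{3}$ ($h = \sqrt{1^{2} - 4} = \sqrt{1 - 4} = \sqrt{-3} = i \sqrt{3} \approx 1.732 i$)
$N{\left(C \right)} = \frac{C^{2}}{2}$
$y{\left(n \right)} = \frac{i \sqrt{3}}{n}$
$y{\left(N{\left(6 \right)} \right)} \left(q{\left(-2,5 \right)} + \frac{0}{-11}\right) = \frac{i \sqrt{3}}{\frac{1}{2} \cdot 6^{2}} \left(-42 + \frac{0}{-11}\right) = \frac{i \sqrt{3}}{\frac{1}{2} \cdot 36} \left(-42 + 0 \left(- \frac{1}{11}\right)\right) = \frac{i \sqrt{3}}{18} \left(-42 + 0\right) = i \sqrt{3} \cdot \frac{1}{18} \left(-42\right) = \frac{i \sqrt{3}}{18} \left(-42\right) = - \frac{7 i \sqrt{3}}{3}$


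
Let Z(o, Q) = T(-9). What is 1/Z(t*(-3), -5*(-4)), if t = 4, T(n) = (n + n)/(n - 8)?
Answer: 17/18 ≈ 0.94444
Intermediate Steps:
T(n) = 2*n/(-8 + n) (T(n) = (2*n)/(-8 + n) = 2*n/(-8 + n))
Z(o, Q) = 18/17 (Z(o, Q) = 2*(-9)/(-8 - 9) = 2*(-9)/(-17) = 2*(-9)*(-1/17) = 18/17)
1/Z(t*(-3), -5*(-4)) = 1/(18/17) = 17/18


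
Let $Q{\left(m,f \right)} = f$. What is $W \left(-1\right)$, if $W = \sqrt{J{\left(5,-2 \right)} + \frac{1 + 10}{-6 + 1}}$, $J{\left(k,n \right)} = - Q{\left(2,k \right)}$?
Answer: $- \frac{6 i \sqrt{5}}{5} \approx - 2.6833 i$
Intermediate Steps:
$J{\left(k,n \right)} = - k$
$W = \frac{6 i \sqrt{5}}{5}$ ($W = \sqrt{\left(-1\right) 5 + \frac{1 + 10}{-6 + 1}} = \sqrt{-5 + \frac{11}{-5}} = \sqrt{-5 + 11 \left(- \frac{1}{5}\right)} = \sqrt{-5 - \frac{11}{5}} = \sqrt{- \frac{36}{5}} = \frac{6 i \sqrt{5}}{5} \approx 2.6833 i$)
$W \left(-1\right) = \frac{6 i \sqrt{5}}{5} \left(-1\right) = - \frac{6 i \sqrt{5}}{5}$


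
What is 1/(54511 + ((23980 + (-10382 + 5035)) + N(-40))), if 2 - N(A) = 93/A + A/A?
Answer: 40/2925893 ≈ 1.3671e-5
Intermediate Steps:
N(A) = 1 - 93/A (N(A) = 2 - (93/A + A/A) = 2 - (93/A + 1) = 2 - (1 + 93/A) = 2 + (-1 - 93/A) = 1 - 93/A)
1/(54511 + ((23980 + (-10382 + 5035)) + N(-40))) = 1/(54511 + ((23980 + (-10382 + 5035)) + (-93 - 40)/(-40))) = 1/(54511 + ((23980 - 5347) - 1/40*(-133))) = 1/(54511 + (18633 + 133/40)) = 1/(54511 + 745453/40) = 1/(2925893/40) = 40/2925893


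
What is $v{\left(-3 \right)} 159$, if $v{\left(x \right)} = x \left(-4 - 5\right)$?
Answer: $4293$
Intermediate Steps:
$v{\left(x \right)} = - 9 x$ ($v{\left(x \right)} = x \left(-9\right) = - 9 x$)
$v{\left(-3 \right)} 159 = \left(-9\right) \left(-3\right) 159 = 27 \cdot 159 = 4293$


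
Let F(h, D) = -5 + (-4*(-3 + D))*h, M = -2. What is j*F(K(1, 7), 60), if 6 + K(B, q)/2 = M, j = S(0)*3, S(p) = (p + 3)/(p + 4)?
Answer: 32787/4 ≈ 8196.8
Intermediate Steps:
S(p) = (3 + p)/(4 + p)
j = 9/4 (j = ((3 + 0)/(4 + 0))*3 = (3/4)*3 = ((¼)*3)*3 = (¾)*3 = 9/4 ≈ 2.2500)
K(B, q) = -16 (K(B, q) = -12 + 2*(-2) = -12 - 4 = -16)
F(h, D) = -5 + h*(12 - 4*D) (F(h, D) = -5 + (12 - 4*D)*h = -5 + h*(12 - 4*D))
j*F(K(1, 7), 60) = 9*(-5 + 12*(-16) - 4*60*(-16))/4 = 9*(-5 - 192 + 3840)/4 = (9/4)*3643 = 32787/4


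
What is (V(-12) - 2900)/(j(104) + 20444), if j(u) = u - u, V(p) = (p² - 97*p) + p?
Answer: -401/5111 ≈ -0.078458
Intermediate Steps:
V(p) = p² - 96*p
j(u) = 0
(V(-12) - 2900)/(j(104) + 20444) = (-12*(-96 - 12) - 2900)/(0 + 20444) = (-12*(-108) - 2900)/20444 = (1296 - 2900)*(1/20444) = -1604*1/20444 = -401/5111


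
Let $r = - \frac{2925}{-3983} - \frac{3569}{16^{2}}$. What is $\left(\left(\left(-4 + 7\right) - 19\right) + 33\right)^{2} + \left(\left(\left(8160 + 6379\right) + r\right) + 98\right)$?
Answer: $\frac{15205799521}{1019648} \approx 14913.0$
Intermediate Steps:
$r = - \frac{13466527}{1019648}$ ($r = \left(-2925\right) \left(- \frac{1}{3983}\right) - \frac{3569}{256} = \frac{2925}{3983} - \frac{3569}{256} = - \frac{13466527}{1019648} \approx -13.207$)
$\left(\left(\left(-4 + 7\right) - 19\right) + 33\right)^{2} + \left(\left(\left(8160 + 6379\right) + r\right) + 98\right) = \left(\left(\left(-4 + 7\right) - 19\right) + 33\right)^{2} + \left(\left(\left(8160 + 6379\right) - \frac{13466527}{1019648}\right) + 98\right) = \left(\left(3 - 19\right) + 33\right)^{2} + \left(\left(14539 - \frac{13466527}{1019648}\right) + 98\right) = \left(-16 + 33\right)^{2} + \left(\frac{14811195745}{1019648} + 98\right) = 17^{2} + \frac{14911121249}{1019648} = 289 + \frac{14911121249}{1019648} = \frac{15205799521}{1019648}$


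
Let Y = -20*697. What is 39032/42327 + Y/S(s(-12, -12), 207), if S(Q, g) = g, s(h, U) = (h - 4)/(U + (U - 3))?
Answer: -7184676/108169 ≈ -66.421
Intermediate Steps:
s(h, U) = (-4 + h)/(-3 + 2*U) (s(h, U) = (-4 + h)/(U + (-3 + U)) = (-4 + h)/(-3 + 2*U))
Y = -13940
39032/42327 + Y/S(s(-12, -12), 207) = 39032/42327 - 13940/207 = -7184676/108169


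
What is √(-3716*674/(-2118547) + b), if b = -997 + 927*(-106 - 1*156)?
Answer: I*√1094546610236610591/2118547 ≈ 493.83*I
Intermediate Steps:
b = -243871 (b = -997 + 927*(-106 - 156) = -997 + 927*(-262) = -997 - 242874 = -243871)
√(-3716*674/(-2118547) + b) = √(-3716*674/(-2118547) - 243871) = √(-2504584*(-1/2118547) - 243871) = √(2504584/2118547 - 243871) = √(-516649670853/2118547) = I*√1094546610236610591/2118547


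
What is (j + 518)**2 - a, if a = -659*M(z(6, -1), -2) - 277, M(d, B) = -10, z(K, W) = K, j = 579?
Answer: 1197096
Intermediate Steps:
a = 6313 (a = -659*(-10) - 277 = 6590 - 277 = 6313)
(j + 518)**2 - a = (579 + 518)**2 - 1*6313 = 1097**2 - 6313 = 1203409 - 6313 = 1197096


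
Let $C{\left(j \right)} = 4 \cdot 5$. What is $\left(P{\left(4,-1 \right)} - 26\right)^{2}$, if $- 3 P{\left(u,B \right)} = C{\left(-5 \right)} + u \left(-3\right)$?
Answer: $\frac{7396}{9} \approx 821.78$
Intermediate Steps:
$C{\left(j \right)} = 20$
$P{\left(u,B \right)} = - \frac{20}{3} + u$ ($P{\left(u,B \right)} = - \frac{20 + u \left(-3\right)}{3} = - \frac{20 - 3 u}{3} = - \frac{20}{3} + u$)
$\left(P{\left(4,-1 \right)} - 26\right)^{2} = \left(\left(- \frac{20}{3} + 4\right) - 26\right)^{2} = \left(- \frac{8}{3} - 26\right)^{2} = \left(- \frac{86}{3}\right)^{2} = \frac{7396}{9}$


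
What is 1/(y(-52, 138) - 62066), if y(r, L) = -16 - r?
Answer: -1/62030 ≈ -1.6121e-5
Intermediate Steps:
1/(y(-52, 138) - 62066) = 1/((-16 - 1*(-52)) - 62066) = 1/((-16 + 52) - 62066) = 1/(36 - 62066) = 1/(-62030) = -1/62030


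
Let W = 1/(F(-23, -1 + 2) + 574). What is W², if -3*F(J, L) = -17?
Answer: 9/3024121 ≈ 2.9761e-6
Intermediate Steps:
F(J, L) = 17/3 (F(J, L) = -⅓*(-17) = 17/3)
W = 3/1739 (W = 1/(17/3 + 574) = 1/(1739/3) = 3/1739 ≈ 0.0017251)
W² = (3/1739)² = 9/3024121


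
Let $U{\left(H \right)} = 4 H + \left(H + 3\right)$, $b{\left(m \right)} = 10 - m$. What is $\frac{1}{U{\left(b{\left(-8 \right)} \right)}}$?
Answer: $\frac{1}{93} \approx 0.010753$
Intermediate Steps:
$U{\left(H \right)} = 3 + 5 H$ ($U{\left(H \right)} = 4 H + \left(3 + H\right) = 3 + 5 H$)
$\frac{1}{U{\left(b{\left(-8 \right)} \right)}} = \frac{1}{3 + 5 \left(10 - -8\right)} = \frac{1}{3 + 5 \left(10 + 8\right)} = \frac{1}{3 + 5 \cdot 18} = \frac{1}{3 + 90} = \frac{1}{93}$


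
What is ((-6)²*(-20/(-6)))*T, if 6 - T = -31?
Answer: 4440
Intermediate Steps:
T = 37 (T = 6 - 1*(-31) = 6 + 31 = 37)
((-6)²*(-20/(-6)))*T = ((-6)²*(-20/(-6)))*37 = (36*(-20*(-⅙)))*37 = (36*(10/3))*37 = 120*37 = 4440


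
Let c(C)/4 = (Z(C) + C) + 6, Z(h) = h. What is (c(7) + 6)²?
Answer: 7396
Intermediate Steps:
c(C) = 24 + 8*C (c(C) = 4*((C + C) + 6) = 4*(2*C + 6) = 4*(6 + 2*C) = 24 + 8*C)
(c(7) + 6)² = ((24 + 8*7) + 6)² = ((24 + 56) + 6)² = (80 + 6)² = 86² = 7396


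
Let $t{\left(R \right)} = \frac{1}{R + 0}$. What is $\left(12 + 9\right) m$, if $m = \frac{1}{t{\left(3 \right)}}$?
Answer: $63$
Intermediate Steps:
$t{\left(R \right)} = \frac{1}{R}$
$m = 3$ ($m = \frac{1}{\frac{1}{3}} = 3$)
$\left(12 + 9\right) m = \left(12 + 9\right) 3 = 21 \cdot 3 = 63$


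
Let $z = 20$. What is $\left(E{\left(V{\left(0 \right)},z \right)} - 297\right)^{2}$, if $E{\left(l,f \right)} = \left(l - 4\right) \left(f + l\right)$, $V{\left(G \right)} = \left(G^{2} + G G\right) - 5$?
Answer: $186624$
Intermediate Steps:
$V{\left(G \right)} = -5 + 2 G^{2}$ ($V{\left(G \right)} = \left(G^{2} + G^{2}\right) - 5 = 2 G^{2} - 5 = -5 + 2 G^{2}$)
$E{\left(l,f \right)} = \left(-4 + l\right) \left(f + l\right)$
$\left(E{\left(V{\left(0 \right)},z \right)} - 297\right)^{2} = \left(\left(\left(-5 + 2 \cdot 0^{2}\right)^{2} - 80 - 4 \left(-5 + 2 \cdot 0^{2}\right) + 20 \left(-5 + 2 \cdot 0^{2}\right)\right) - 297\right)^{2} = \left(\left(\left(-5 + 2 \cdot 0\right)^{2} - 80 - 4 \left(-5 + 2 \cdot 0\right) + 20 \left(-5 + 2 \cdot 0\right)\right) - 297\right)^{2} = \left(\left(\left(-5 + 0\right)^{2} - 80 - 4 \left(-5 + 0\right) + 20 \left(-5 + 0\right)\right) - 297\right)^{2} = \left(\left(\left(-5\right)^{2} - 80 - -20 + 20 \left(-5\right)\right) - 297\right)^{2} = \left(\left(25 - 80 + 20 - 100\right) - 297\right)^{2} = \left(-135 - 297\right)^{2} = \left(-432\right)^{2} = 186624$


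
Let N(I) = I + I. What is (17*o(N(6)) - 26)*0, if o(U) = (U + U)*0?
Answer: 0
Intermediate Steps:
N(I) = 2*I
o(U) = 0 (o(U) = (2*U)*0 = 0)
(17*o(N(6)) - 26)*0 = (17*0 - 26)*0 = (0 - 26)*0 = -26*0 = 0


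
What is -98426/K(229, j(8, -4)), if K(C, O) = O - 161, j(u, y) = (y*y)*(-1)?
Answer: 98426/177 ≈ 556.08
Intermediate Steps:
j(u, y) = -y² (j(u, y) = y²*(-1) = -y²)
K(C, O) = -161 + O
-98426/K(229, j(8, -4)) = -98426/(-161 - 1*(-4)²) = -98426/(-161 - 1*16) = -98426/(-161 - 16) = -98426/(-177) = -98426*(-1/177) = 98426/177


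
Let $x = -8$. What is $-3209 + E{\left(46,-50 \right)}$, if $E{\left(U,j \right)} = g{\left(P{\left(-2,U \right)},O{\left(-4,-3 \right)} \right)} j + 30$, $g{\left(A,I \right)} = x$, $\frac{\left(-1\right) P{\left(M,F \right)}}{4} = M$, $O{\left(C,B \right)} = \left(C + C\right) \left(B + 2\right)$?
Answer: $-2779$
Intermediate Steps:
$O{\left(C,B \right)} = 2 C \left(2 + B\right)$
$P{\left(M,F \right)} = - 4 M$
$g{\left(A,I \right)} = -8$
$E{\left(U,j \right)} = 30 - 8 j$ ($E{\left(U,j \right)} = - 8 j + 30 = 30 - 8 j$)
$-3209 + E{\left(46,-50 \right)} = -3209 + \left(30 - -400\right) = -3209 + \left(30 + 400\right) = -3209 + 430 = -2779$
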